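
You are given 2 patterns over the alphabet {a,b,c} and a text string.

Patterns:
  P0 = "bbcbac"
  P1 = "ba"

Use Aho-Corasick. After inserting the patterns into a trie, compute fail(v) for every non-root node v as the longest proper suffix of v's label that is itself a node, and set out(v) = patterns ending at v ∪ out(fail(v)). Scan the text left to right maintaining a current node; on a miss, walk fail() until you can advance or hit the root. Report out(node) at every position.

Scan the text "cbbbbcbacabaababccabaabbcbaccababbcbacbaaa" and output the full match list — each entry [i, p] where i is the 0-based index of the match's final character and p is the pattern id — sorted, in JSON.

Construct AC machine:
Trie (insert patterns):
  0='ε' goto b→1
  1='b' goto a→7 b→2
  2='bb' goto c→3
  3='bbc' goto b→4
  4='bbcb' goto a→5
  5='bbcba' goto c→6
  6='bbcbac' goto ·  [P0 ends]
  7='ba' goto ·  [P1 ends]

BFS fail/out derivation:
  n1('b'): parent n0 fail=0; on 'b' 0 → fail=0;  out ∅∪∅=∅
  n2('bb'): parent n1 fail=0; on 'b' 0 → fail=1;  out ∅∪∅=∅
  n7('ba'): parent n1 fail=0; on 'a' 0 → fail=0;  out {1}∪∅={1}
  n3('bbc'): parent n2 fail=1; on 'c' 1→0 → fail=0;  out ∅∪∅=∅
  n4('bbcb'): parent n3 fail=0; on 'b' 0 → fail=1;  out ∅∪∅=∅
  n5('bbcba'): parent n4 fail=1; on 'a' 1 → fail=7;  out ∅∪{1}={1}
  n6('bbcbac'): parent n5 fail=7; on 'c' 7→0 → fail=0;  out {0}∪∅={0}

Text stream:
[0] read 'c'  n0⇒n0
[1] read 'b'  n0⇒n1
[2] read 'b'  n1⇒n2
[3] read 'b'  n2⇒n2 (via fail)
[4] read 'b'  n2⇒n2 (via fail)
[5] read 'c'  n2⇒n3
[6] read 'b'  n3⇒n4
[7] read 'a'  n4⇒n5  emit P1@[6:7]
[8] read 'c'  n5⇒n6  emit P0@[3:8]
[9] read 'a'  n6⇒n0 (via fail)
[10] read 'b'  n0⇒n1
[11] read 'a'  n1⇒n7  emit P1@[10:11]
[12] read 'a'  n7⇒n0 (via fail)
[13] read 'b'  n0⇒n1
[14] read 'a'  n1⇒n7  emit P1@[13:14]
[15] read 'b'  n7⇒n1 (via fail)
[16] read 'c'  n1⇒n0 (via fail)
[17] read 'c'  n0⇒n0
[18] read 'a'  n0⇒n0
[19] read 'b'  n0⇒n1
[20] read 'a'  n1⇒n7  emit P1@[19:20]
[21] read 'a'  n7⇒n0 (via fail)
[22] read 'b'  n0⇒n1
[23] read 'b'  n1⇒n2
[24] read 'c'  n2⇒n3
[25] read 'b'  n3⇒n4
[26] read 'a'  n4⇒n5  emit P1@[25:26]
[27] read 'c'  n5⇒n6  emit P0@[22:27]
[28] read 'c'  n6⇒n0 (via fail)
[29] read 'a'  n0⇒n0
[30] read 'b'  n0⇒n1
[31] read 'a'  n1⇒n7  emit P1@[30:31]
[32] read 'b'  n7⇒n1 (via fail)
[33] read 'b'  n1⇒n2
[34] read 'c'  n2⇒n3
[35] read 'b'  n3⇒n4
[36] read 'a'  n4⇒n5  emit P1@[35:36]
[37] read 'c'  n5⇒n6  emit P0@[32:37]
[38] read 'b'  n6⇒n1 (via fail)
[39] read 'a'  n1⇒n7  emit P1@[38:39]
[40] read 'a'  n7⇒n0 (via fail)
[41] read 'a'  n0⇒n0

Result: [[7,1],[8,0],[11,1],[14,1],[20,1],[26,1],[27,0],[31,1],[36,1],[37,0],[39,1]]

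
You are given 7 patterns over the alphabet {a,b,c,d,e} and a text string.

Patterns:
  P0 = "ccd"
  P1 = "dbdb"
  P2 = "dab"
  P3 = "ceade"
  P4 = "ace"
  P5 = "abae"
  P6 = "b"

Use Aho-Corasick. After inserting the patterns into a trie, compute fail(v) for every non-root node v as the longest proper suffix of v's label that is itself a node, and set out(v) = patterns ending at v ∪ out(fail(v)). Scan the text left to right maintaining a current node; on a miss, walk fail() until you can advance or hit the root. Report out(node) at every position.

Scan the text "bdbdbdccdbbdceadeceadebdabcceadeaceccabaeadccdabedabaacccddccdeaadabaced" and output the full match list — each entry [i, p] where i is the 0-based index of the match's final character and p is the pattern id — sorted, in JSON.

Build:
Trie (insert patterns):
  0='ε' goto a→14 b→20 c→1 d→4
  1='c' goto c→2 e→10
  2='cc' goto d→3
  3='ccd' goto ·  ←P0
  4='d' goto a→8 b→5
  5='db' goto d→6
  6='dbd' goto b→7
  7='dbdb' goto ·  ←P1
  8='da' goto b→9
  9='dab' goto ·  ←P2
  10='ce' goto a→11
  11='cea' goto d→12
  12='cead' goto e→13
  13='ceade' goto ·  ←P3
  14='a' goto b→17 c→15
  15='ac' goto e→16
  16='ace' goto ·  ←P4
  17='ab' goto a→18
  18='aba' goto e→19
  19='abae' goto ·  ←P5
  20='b' goto ·  ←P6

BFS fail/out derivation:
  n1('c'): parent n0 fail=0; on 'c' 0 → fail=0;  out ∅∪∅=∅
  n4('d'): parent n0 fail=0; on 'd' 0 → fail=0;  out ∅∪∅=∅
  n14('a'): parent n0 fail=0; on 'a' 0 → fail=0;  out ∅∪∅=∅
  n20('b'): parent n0 fail=0; on 'b' 0 → fail=0;  out {6}∪∅={6}
  n2('cc'): parent n1 fail=0; on 'c' 0 → fail=1;  out ∅∪∅=∅
  n5('db'): parent n4 fail=0; on 'b' 0 → fail=20;  out ∅∪{6}={6}
  n8('da'): parent n4 fail=0; on 'a' 0 → fail=14;  out ∅∪∅=∅
  n10('ce'): parent n1 fail=0; on 'e' 0 → fail=0;  out ∅∪∅=∅
  n15('ac'): parent n14 fail=0; on 'c' 0 → fail=1;  out ∅∪∅=∅
  n17('ab'): parent n14 fail=0; on 'b' 0 → fail=20;  out ∅∪{6}={6}
  n3('ccd'): parent n2 fail=1; on 'd' 1→0 → fail=4;  out {0}∪∅={0}
  n6('dbd'): parent n5 fail=20; on 'd' 20→0 → fail=4;  out ∅∪∅=∅
  n9('dab'): parent n8 fail=14; on 'b' 14 → fail=17;  out {2}∪{6}={2,6}
  n11('cea'): parent n10 fail=0; on 'a' 0 → fail=14;  out ∅∪∅=∅
  n16('ace'): parent n15 fail=1; on 'e' 1 → fail=10;  out {4}∪∅={4}
  n18('aba'): parent n17 fail=20; on 'a' 20→0 → fail=14;  out ∅∪∅=∅
  n7('dbdb'): parent n6 fail=4; on 'b' 4 → fail=5;  out {1}∪{6}={1,6}
  n12('cead'): parent n11 fail=14; on 'd' 14→0 → fail=4;  out ∅∪∅=∅
  n19('abae'): parent n18 fail=14; on 'e' 14→0 → fail=0;  out {5}∪∅={5}
  n13('ceade'): parent n12 fail=4; on 'e' 4→0 → fail=0;  out {3}∪∅={3}

Run:
pos 0 'b': at 20  → match P6@[0:0]
pos 1 'd': at 4 (fail-walked)
pos 2 'b': at 5  → match P6@[2:2]
pos 3 'd': at 6
pos 4 'b': at 7  → match P1@[1:4],P6@[4:4]
pos 5 'd': at 6 (fail-walked)
pos 6 'c': at 1 (fail-walked)
pos 7 'c': at 2
pos 8 'd': at 3  → match P0@[6:8]
pos 9 'b': at 5 (fail-walked)  → match P6@[9:9]
pos 10 'b': at 20 (fail-walked)  → match P6@[10:10]
pos 11 'd': at 4 (fail-walked)
pos 12 'c': at 1 (fail-walked)
pos 13 'e': at 10
pos 14 'a': at 11
pos 15 'd': at 12
pos 16 'e': at 13  → match P3@[12:16]
pos 17 'c': at 1 (fail-walked)
pos 18 'e': at 10
pos 19 'a': at 11
pos 20 'd': at 12
pos 21 'e': at 13  → match P3@[17:21]
pos 22 'b': at 20 (fail-walked)  → match P6@[22:22]
pos 23 'd': at 4 (fail-walked)
pos 24 'a': at 8
pos 25 'b': at 9  → match P2@[23:25],P6@[25:25]
pos 26 'c': at 1 (fail-walked)
pos 27 'c': at 2
pos 28 'e': at 10 (fail-walked)
pos 29 'a': at 11
pos 30 'd': at 12
pos 31 'e': at 13  → match P3@[27:31]
pos 32 'a': at 14 (fail-walked)
pos 33 'c': at 15
pos 34 'e': at 16  → match P4@[32:34]
pos 35 'c': at 1 (fail-walked)
pos 36 'c': at 2
pos 37 'a': at 14 (fail-walked)
pos 38 'b': at 17  → match P6@[38:38]
pos 39 'a': at 18
pos 40 'e': at 19  → match P5@[37:40]
pos 41 'a': at 14 (fail-walked)
pos 42 'd': at 4 (fail-walked)
pos 43 'c': at 1 (fail-walked)
pos 44 'c': at 2
pos 45 'd': at 3  → match P0@[43:45]
pos 46 'a': at 8 (fail-walked)
pos 47 'b': at 9  → match P2@[45:47],P6@[47:47]
pos 48 'e': at 0 (fail-walked)
pos 49 'd': at 4
pos 50 'a': at 8
pos 51 'b': at 9  → match P2@[49:51],P6@[51:51]
pos 52 'a': at 18 (fail-walked)
pos 53 'a': at 14 (fail-walked)
pos 54 'c': at 15
pos 55 'c': at 2 (fail-walked)
pos 56 'c': at 2 (fail-walked)
pos 57 'd': at 3  → match P0@[55:57]
pos 58 'd': at 4 (fail-walked)
pos 59 'c': at 1 (fail-walked)
pos 60 'c': at 2
pos 61 'd': at 3  → match P0@[59:61]
pos 62 'e': at 0 (fail-walked)
pos 63 'a': at 14
pos 64 'a': at 14 (fail-walked)
pos 65 'd': at 4 (fail-walked)
pos 66 'a': at 8
pos 67 'b': at 9  → match P2@[65:67],P6@[67:67]
pos 68 'a': at 18 (fail-walked)
pos 69 'c': at 15 (fail-walked)
pos 70 'e': at 16  → match P4@[68:70]
pos 71 'd': at 4 (fail-walked)

Result: [[0,6],[2,6],[4,1],[4,6],[8,0],[9,6],[10,6],[16,3],[21,3],[22,6],[25,2],[25,6],[31,3],[34,4],[38,6],[40,5],[45,0],[47,2],[47,6],[51,2],[51,6],[57,0],[61,0],[67,2],[67,6],[70,4]]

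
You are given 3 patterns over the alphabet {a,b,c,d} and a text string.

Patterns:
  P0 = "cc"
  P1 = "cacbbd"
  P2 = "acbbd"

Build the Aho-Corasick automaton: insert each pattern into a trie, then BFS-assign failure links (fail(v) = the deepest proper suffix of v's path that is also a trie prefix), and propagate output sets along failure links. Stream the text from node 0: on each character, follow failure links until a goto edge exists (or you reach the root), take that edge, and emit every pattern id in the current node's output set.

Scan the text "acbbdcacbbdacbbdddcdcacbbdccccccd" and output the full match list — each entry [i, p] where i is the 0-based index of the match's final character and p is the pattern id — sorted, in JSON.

Build automaton:
Trie (insert patterns):
  0='ε' goto a→8 c→1
  1='c' goto a→3 c→2
  2='cc' goto ·  ←P0
  3='ca' goto c→4
  4='cac' goto b→5
  5='cacb' goto b→6
  6='cacbb' goto d→7
  7='cacbbd' goto ·  ←P1
  8='a' goto c→9
  9='ac' goto b→10
  10='acb' goto b→11
  11='acbb' goto d→12
  12='acbbd' goto ·  ←P2

BFS fail/out derivation:
  fail(1) 'c': from fail(0)=0 chase 'c': 0 ⇒ 0;  out=∅∪out(0)=∅
  fail(8) 'a': from fail(0)=0 chase 'a': 0 ⇒ 0;  out=∅∪out(0)=∅
  fail(2) 'cc': from fail(1)=0 chase 'c': 0 ⇒ 1;  out={0}∪out(1)={0}
  fail(3) 'ca': from fail(1)=0 chase 'a': 0 ⇒ 8;  out=∅∪out(8)=∅
  fail(9) 'ac': from fail(8)=0 chase 'c': 0 ⇒ 1;  out=∅∪out(1)=∅
  fail(4) 'cac': from fail(3)=8 chase 'c': 8 ⇒ 9;  out=∅∪out(9)=∅
  fail(10) 'acb': from fail(9)=1 chase 'b': 1→0 ⇒ 0;  out=∅∪out(0)=∅
  fail(5) 'cacb': from fail(4)=9 chase 'b': 9 ⇒ 10;  out=∅∪out(10)=∅
  fail(11) 'acbb': from fail(10)=0 chase 'b': 0 ⇒ 0;  out=∅∪out(0)=∅
  fail(6) 'cacbb': from fail(5)=10 chase 'b': 10 ⇒ 11;  out=∅∪out(11)=∅
  fail(12) 'acbbd': from fail(11)=0 chase 'd': 0 ⇒ 0;  out={2}∪out(0)={2}
  fail(7) 'cacbbd': from fail(6)=11 chase 'd': 11 ⇒ 12;  out={1}∪out(12)={1,2}

Run:
[0] read 'a'  n0⇒n8
[1] read 'c'  n8⇒n9
[2] read 'b'  n9⇒n10
[3] read 'b'  n10⇒n11
[4] read 'd'  n11⇒n12  emit P2@[0:4]
[5] read 'c'  n12⇒n1 (fail-walked)
[6] read 'a'  n1⇒n3
[7] read 'c'  n3⇒n4
[8] read 'b'  n4⇒n5
[9] read 'b'  n5⇒n6
[10] read 'd'  n6⇒n7  emit P1@[5:10],P2@[6:10]
[11] read 'a'  n7⇒n8 (fail-walked)
[12] read 'c'  n8⇒n9
[13] read 'b'  n9⇒n10
[14] read 'b'  n10⇒n11
[15] read 'd'  n11⇒n12  emit P2@[11:15]
[16] read 'd'  n12⇒n0 (fail-walked)
[17] read 'd'  n0⇒n0
[18] read 'c'  n0⇒n1
[19] read 'd'  n1⇒n0 (fail-walked)
[20] read 'c'  n0⇒n1
[21] read 'a'  n1⇒n3
[22] read 'c'  n3⇒n4
[23] read 'b'  n4⇒n5
[24] read 'b'  n5⇒n6
[25] read 'd'  n6⇒n7  emit P1@[20:25],P2@[21:25]
[26] read 'c'  n7⇒n1 (fail-walked)
[27] read 'c'  n1⇒n2  emit P0@[26:27]
[28] read 'c'  n2⇒n2 (fail-walked)  emit P0@[27:28]
[29] read 'c'  n2⇒n2 (fail-walked)  emit P0@[28:29]
[30] read 'c'  n2⇒n2 (fail-walked)  emit P0@[29:30]
[31] read 'c'  n2⇒n2 (fail-walked)  emit P0@[30:31]
[32] read 'd'  n2⇒n0 (fail-walked)

Result: [[4,2],[10,1],[10,2],[15,2],[25,1],[25,2],[27,0],[28,0],[29,0],[30,0],[31,0]]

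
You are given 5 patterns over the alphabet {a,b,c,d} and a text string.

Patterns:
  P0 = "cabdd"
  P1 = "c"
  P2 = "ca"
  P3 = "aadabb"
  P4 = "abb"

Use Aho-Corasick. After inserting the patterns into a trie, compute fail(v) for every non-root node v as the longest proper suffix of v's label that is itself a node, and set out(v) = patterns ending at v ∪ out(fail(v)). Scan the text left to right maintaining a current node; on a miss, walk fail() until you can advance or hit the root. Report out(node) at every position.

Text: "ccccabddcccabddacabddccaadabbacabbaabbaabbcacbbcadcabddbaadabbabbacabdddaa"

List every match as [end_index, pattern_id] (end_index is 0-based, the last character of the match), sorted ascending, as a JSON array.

Construct AC machine:
Trie nodes:
  0='ε' goto a→6 c→1
  1='c' goto a→2  ←P1
  2='ca' goto b→3  ←P2
  3='cab' goto d→4
  4='cabd' goto d→5
  5='cabdd' goto ·  ←P0
  6='a' goto a→7 b→12
  7='aa' goto d→8
  8='aad' goto a→9
  9='aada' goto b→10
  10='aadab' goto b→11
  11='aadabb' goto ·  ←P3
  12='ab' goto b→13
  13='abb' goto ·  ←P4

Failure links (BFS by depth):
  n1('c'): parent n0 fail=0; on 'c' 0 → fail=0;  out {1}∪∅={1}
  n6('a'): parent n0 fail=0; on 'a' 0 → fail=0;  out ∅∪∅=∅
  n2('ca'): parent n1 fail=0; on 'a' 0 → fail=6;  out {2}∪∅={2}
  n7('aa'): parent n6 fail=0; on 'a' 0 → fail=6;  out ∅∪∅=∅
  n12('ab'): parent n6 fail=0; on 'b' 0 → fail=0;  out ∅∪∅=∅
  n3('cab'): parent n2 fail=6; on 'b' 6 → fail=12;  out ∅∪∅=∅
  n8('aad'): parent n7 fail=6; on 'd' 6→0 → fail=0;  out ∅∪∅=∅
  n13('abb'): parent n12 fail=0; on 'b' 0 → fail=0;  out {4}∪∅={4}
  n4('cabd'): parent n3 fail=12; on 'd' 12→0 → fail=0;  out ∅∪∅=∅
  n9('aada'): parent n8 fail=0; on 'a' 0 → fail=6;  out ∅∪∅=∅
  n5('cabdd'): parent n4 fail=0; on 'd' 0 → fail=0;  out {0}∪∅={0}
  n10('aadab'): parent n9 fail=6; on 'b' 6 → fail=12;  out ∅∪∅=∅
  n11('aadabb'): parent n10 fail=12; on 'b' 12 → fail=13;  out {3}∪{4}={3,4}

Run:
[0] read 'c'  n0⇒n1  ** P1@[0:0]
[1] read 'c'  n1⇒n1 ·f  ** P1@[1:1]
[2] read 'c'  n1⇒n1 ·f  ** P1@[2:2]
[3] read 'c'  n1⇒n1 ·f  ** P1@[3:3]
[4] read 'a'  n1⇒n2  ** P2@[3:4]
[5] read 'b'  n2⇒n3
[6] read 'd'  n3⇒n4
[7] read 'd'  n4⇒n5  ** P0@[3:7]
[8] read 'c'  n5⇒n1 ·f  ** P1@[8:8]
[9] read 'c'  n1⇒n1 ·f  ** P1@[9:9]
[10] read 'c'  n1⇒n1 ·f  ** P1@[10:10]
[11] read 'a'  n1⇒n2  ** P2@[10:11]
[12] read 'b'  n2⇒n3
[13] read 'd'  n3⇒n4
[14] read 'd'  n4⇒n5  ** P0@[10:14]
[15] read 'a'  n5⇒n6 ·f
[16] read 'c'  n6⇒n1 ·f  ** P1@[16:16]
[17] read 'a'  n1⇒n2  ** P2@[16:17]
[18] read 'b'  n2⇒n3
[19] read 'd'  n3⇒n4
[20] read 'd'  n4⇒n5  ** P0@[16:20]
[21] read 'c'  n5⇒n1 ·f  ** P1@[21:21]
[22] read 'c'  n1⇒n1 ·f  ** P1@[22:22]
[23] read 'a'  n1⇒n2  ** P2@[22:23]
[24] read 'a'  n2⇒n7 ·f
[25] read 'd'  n7⇒n8
[26] read 'a'  n8⇒n9
[27] read 'b'  n9⇒n10
[28] read 'b'  n10⇒n11  ** P3@[23:28],P4@[26:28]
[29] read 'a'  n11⇒n6 ·f
[30] read 'c'  n6⇒n1 ·f  ** P1@[30:30]
[31] read 'a'  n1⇒n2  ** P2@[30:31]
[32] read 'b'  n2⇒n3
[33] read 'b'  n3⇒n13 ·f  ** P4@[31:33]
[34] read 'a'  n13⇒n6 ·f
[35] read 'a'  n6⇒n7
[36] read 'b'  n7⇒n12 ·f
[37] read 'b'  n12⇒n13  ** P4@[35:37]
[38] read 'a'  n13⇒n6 ·f
[39] read 'a'  n6⇒n7
[40] read 'b'  n7⇒n12 ·f
[41] read 'b'  n12⇒n13  ** P4@[39:41]
[42] read 'c'  n13⇒n1 ·f  ** P1@[42:42]
[43] read 'a'  n1⇒n2  ** P2@[42:43]
[44] read 'c'  n2⇒n1 ·f  ** P1@[44:44]
[45] read 'b'  n1⇒n0 ·f
[46] read 'b'  n0⇒n0
[47] read 'c'  n0⇒n1  ** P1@[47:47]
[48] read 'a'  n1⇒n2  ** P2@[47:48]
[49] read 'd'  n2⇒n0 ·f
[50] read 'c'  n0⇒n1  ** P1@[50:50]
[51] read 'a'  n1⇒n2  ** P2@[50:51]
[52] read 'b'  n2⇒n3
[53] read 'd'  n3⇒n4
[54] read 'd'  n4⇒n5  ** P0@[50:54]
[55] read 'b'  n5⇒n0 ·f
[56] read 'a'  n0⇒n6
[57] read 'a'  n6⇒n7
[58] read 'd'  n7⇒n8
[59] read 'a'  n8⇒n9
[60] read 'b'  n9⇒n10
[61] read 'b'  n10⇒n11  ** P3@[56:61],P4@[59:61]
[62] read 'a'  n11⇒n6 ·f
[63] read 'b'  n6⇒n12
[64] read 'b'  n12⇒n13  ** P4@[62:64]
[65] read 'a'  n13⇒n6 ·f
[66] read 'c'  n6⇒n1 ·f  ** P1@[66:66]
[67] read 'a'  n1⇒n2  ** P2@[66:67]
[68] read 'b'  n2⇒n3
[69] read 'd'  n3⇒n4
[70] read 'd'  n4⇒n5  ** P0@[66:70]
[71] read 'd'  n5⇒n0 ·f
[72] read 'a'  n0⇒n6
[73] read 'a'  n6⇒n7

Matches: [[0,1],[1,1],[2,1],[3,1],[4,2],[7,0],[8,1],[9,1],[10,1],[11,2],[14,0],[16,1],[17,2],[20,0],[21,1],[22,1],[23,2],[28,3],[28,4],[30,1],[31,2],[33,4],[37,4],[41,4],[42,1],[43,2],[44,1],[47,1],[48,2],[50,1],[51,2],[54,0],[61,3],[61,4],[64,4],[66,1],[67,2],[70,0]]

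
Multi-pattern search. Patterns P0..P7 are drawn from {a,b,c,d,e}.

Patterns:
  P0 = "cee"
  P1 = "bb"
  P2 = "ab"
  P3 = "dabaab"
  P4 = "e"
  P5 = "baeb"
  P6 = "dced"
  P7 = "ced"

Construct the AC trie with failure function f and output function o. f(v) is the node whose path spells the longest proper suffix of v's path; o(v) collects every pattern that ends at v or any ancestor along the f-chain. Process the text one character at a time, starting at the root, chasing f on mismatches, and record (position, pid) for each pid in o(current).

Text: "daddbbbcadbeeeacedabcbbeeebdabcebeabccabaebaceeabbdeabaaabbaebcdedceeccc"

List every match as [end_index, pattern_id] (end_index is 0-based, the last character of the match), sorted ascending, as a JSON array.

Build automaton:
Trie nodes:
  0='ε' goto a→6 b→4 c→1 d→8 e→14
  1='c' goto e→2
  2='ce' goto d→21 e→3
  3='cee' goto ·  [P0 ends]
  4='b' goto a→15 b→5
  5='bb' goto ·  [P1 ends]
  6='a' goto b→7
  7='ab' goto ·  [P2 ends]
  8='d' goto a→9 c→18
  9='da' goto b→10
  10='dab' goto a→11
  11='daba' goto a→12
  12='dabaa' goto b→13
  13='dabaab' goto ·  [P3 ends]
  14='e' goto ·  [P4 ends]
  15='ba' goto e→16
  16='bae' goto b→17
  17='baeb' goto ·  [P5 ends]
  18='dc' goto e→19
  19='dce' goto d→20
  20='dced' goto ·  [P6 ends]
  21='ced' goto ·  [P7 ends]

Failure links (BFS by depth):
  n1('c'): parent n0 fail=0; on 'c' 0 → fail=0;  out ∅∪∅=∅
  n4('b'): parent n0 fail=0; on 'b' 0 → fail=0;  out ∅∪∅=∅
  n6('a'): parent n0 fail=0; on 'a' 0 → fail=0;  out ∅∪∅=∅
  n8('d'): parent n0 fail=0; on 'd' 0 → fail=0;  out ∅∪∅=∅
  n14('e'): parent n0 fail=0; on 'e' 0 → fail=0;  out {4}∪∅={4}
  n2('ce'): parent n1 fail=0; on 'e' 0 → fail=14;  out ∅∪{4}={4}
  n5('bb'): parent n4 fail=0; on 'b' 0 → fail=4;  out {1}∪∅={1}
  n7('ab'): parent n6 fail=0; on 'b' 0 → fail=4;  out {2}∪∅={2}
  n9('da'): parent n8 fail=0; on 'a' 0 → fail=6;  out ∅∪∅=∅
  n15('ba'): parent n4 fail=0; on 'a' 0 → fail=6;  out ∅∪∅=∅
  n18('dc'): parent n8 fail=0; on 'c' 0 → fail=1;  out ∅∪∅=∅
  n3('cee'): parent n2 fail=14; on 'e' 14→0 → fail=14;  out {0}∪{4}={0,4}
  n10('dab'): parent n9 fail=6; on 'b' 6 → fail=7;  out ∅∪{2}={2}
  n16('bae'): parent n15 fail=6; on 'e' 6→0 → fail=14;  out ∅∪{4}={4}
  n19('dce'): parent n18 fail=1; on 'e' 1 → fail=2;  out ∅∪{4}={4}
  n21('ced'): parent n2 fail=14; on 'd' 14→0 → fail=8;  out {7}∪∅={7}
  n11('daba'): parent n10 fail=7; on 'a' 7→4 → fail=15;  out ∅∪∅=∅
  n17('baeb'): parent n16 fail=14; on 'b' 14→0 → fail=4;  out {5}∪∅={5}
  n20('dced'): parent n19 fail=2; on 'd' 2 → fail=21;  out {6}∪{7}={6,7}
  n12('dabaa'): parent n11 fail=15; on 'a' 15→6→0 → fail=6;  out ∅∪∅=∅
  n13('dabaab'): parent n12 fail=6; on 'b' 6 → fail=7;  out {3}∪{2}={2,3}

Run:
pos 0 'd': at 8
pos 1 'a': at 9
pos 2 'd': at 8 ·f
pos 3 'd': at 8 ·f
pos 4 'b': at 4 ·f
pos 5 'b': at 5  ** P1@[4:5]
pos 6 'b': at 5 ·f  ** P1@[5:6]
pos 7 'c': at 1 ·f
pos 8 'a': at 6 ·f
pos 9 'd': at 8 ·f
pos 10 'b': at 4 ·f
pos 11 'e': at 14 ·f  ** P4@[11:11]
pos 12 'e': at 14 ·f  ** P4@[12:12]
pos 13 'e': at 14 ·f  ** P4@[13:13]
pos 14 'a': at 6 ·f
pos 15 'c': at 1 ·f
pos 16 'e': at 2  ** P4@[16:16]
pos 17 'd': at 21  ** P7@[15:17]
pos 18 'a': at 9 ·f
pos 19 'b': at 10  ** P2@[18:19]
pos 20 'c': at 1 ·f
pos 21 'b': at 4 ·f
pos 22 'b': at 5  ** P1@[21:22]
pos 23 'e': at 14 ·f  ** P4@[23:23]
pos 24 'e': at 14 ·f  ** P4@[24:24]
pos 25 'e': at 14 ·f  ** P4@[25:25]
pos 26 'b': at 4 ·f
pos 27 'd': at 8 ·f
pos 28 'a': at 9
pos 29 'b': at 10  ** P2@[28:29]
pos 30 'c': at 1 ·f
pos 31 'e': at 2  ** P4@[31:31]
pos 32 'b': at 4 ·f
pos 33 'e': at 14 ·f  ** P4@[33:33]
pos 34 'a': at 6 ·f
pos 35 'b': at 7  ** P2@[34:35]
pos 36 'c': at 1 ·f
pos 37 'c': at 1 ·f
pos 38 'a': at 6 ·f
pos 39 'b': at 7  ** P2@[38:39]
pos 40 'a': at 15 ·f
pos 41 'e': at 16  ** P4@[41:41]
pos 42 'b': at 17  ** P5@[39:42]
pos 43 'a': at 15 ·f
pos 44 'c': at 1 ·f
pos 45 'e': at 2  ** P4@[45:45]
pos 46 'e': at 3  ** P0@[44:46],P4@[46:46]
pos 47 'a': at 6 ·f
pos 48 'b': at 7  ** P2@[47:48]
pos 49 'b': at 5 ·f  ** P1@[48:49]
pos 50 'd': at 8 ·f
pos 51 'e': at 14 ·f  ** P4@[51:51]
pos 52 'a': at 6 ·f
pos 53 'b': at 7  ** P2@[52:53]
pos 54 'a': at 15 ·f
pos 55 'a': at 6 ·f
pos 56 'a': at 6 ·f
pos 57 'b': at 7  ** P2@[56:57]
pos 58 'b': at 5 ·f  ** P1@[57:58]
pos 59 'a': at 15 ·f
pos 60 'e': at 16  ** P4@[60:60]
pos 61 'b': at 17  ** P5@[58:61]
pos 62 'c': at 1 ·f
pos 63 'd': at 8 ·f
pos 64 'e': at 14 ·f  ** P4@[64:64]
pos 65 'd': at 8 ·f
pos 66 'c': at 18
pos 67 'e': at 19  ** P4@[67:67]
pos 68 'e': at 3 ·f  ** P0@[66:68],P4@[68:68]
pos 69 'c': at 1 ·f
pos 70 'c': at 1 ·f
pos 71 'c': at 1 ·f

Matches: [[5,1],[6,1],[11,4],[12,4],[13,4],[16,4],[17,7],[19,2],[22,1],[23,4],[24,4],[25,4],[29,2],[31,4],[33,4],[35,2],[39,2],[41,4],[42,5],[45,4],[46,0],[46,4],[48,2],[49,1],[51,4],[53,2],[57,2],[58,1],[60,4],[61,5],[64,4],[67,4],[68,0],[68,4]]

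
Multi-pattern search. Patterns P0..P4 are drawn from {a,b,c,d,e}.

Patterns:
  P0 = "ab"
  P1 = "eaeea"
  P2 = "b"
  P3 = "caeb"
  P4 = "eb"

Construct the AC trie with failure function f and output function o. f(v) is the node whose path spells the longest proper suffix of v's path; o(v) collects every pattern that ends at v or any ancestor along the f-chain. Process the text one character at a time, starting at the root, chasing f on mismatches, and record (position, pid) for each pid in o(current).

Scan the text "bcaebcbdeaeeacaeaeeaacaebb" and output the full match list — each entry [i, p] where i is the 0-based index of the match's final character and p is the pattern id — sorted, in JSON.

Build automaton:
Trie nodes:
  n0 'ε': a→1 b→8 c→9 e→3
  n1 'a': b→2
  n2 'ab': ·  [P0 ends]
  n3 'e': a→4 b→13
  n4 'ea': e→5
  n5 'eae': e→6
  n6 'eaee': a→7
  n7 'eaeea': ·  [P1 ends]
  n8 'b': ·  [P2 ends]
  n9 'c': a→10
  n10 'ca': e→11
  n11 'cae': b→12
  n12 'caeb': ·  [P3 ends]
  n13 'eb': ·  [P4 ends]

BFS fail/out derivation:
  fail(1) 'a': from fail(0)=0 chase 'a': 0 ⇒ 0;  out=∅∪out(0)=∅
  fail(3) 'e': from fail(0)=0 chase 'e': 0 ⇒ 0;  out=∅∪out(0)=∅
  fail(8) 'b': from fail(0)=0 chase 'b': 0 ⇒ 0;  out={2}∪out(0)={2}
  fail(9) 'c': from fail(0)=0 chase 'c': 0 ⇒ 0;  out=∅∪out(0)=∅
  fail(2) 'ab': from fail(1)=0 chase 'b': 0 ⇒ 8;  out={0}∪out(8)={0,2}
  fail(4) 'ea': from fail(3)=0 chase 'a': 0 ⇒ 1;  out=∅∪out(1)=∅
  fail(10) 'ca': from fail(9)=0 chase 'a': 0 ⇒ 1;  out=∅∪out(1)=∅
  fail(13) 'eb': from fail(3)=0 chase 'b': 0 ⇒ 8;  out={4}∪out(8)={2,4}
  fail(5) 'eae': from fail(4)=1 chase 'e': 1→0 ⇒ 3;  out=∅∪out(3)=∅
  fail(11) 'cae': from fail(10)=1 chase 'e': 1→0 ⇒ 3;  out=∅∪out(3)=∅
  fail(6) 'eaee': from fail(5)=3 chase 'e': 3→0 ⇒ 3;  out=∅∪out(3)=∅
  fail(12) 'caeb': from fail(11)=3 chase 'b': 3 ⇒ 13;  out={3}∪out(13)={2,3,4}
  fail(7) 'eaeea': from fail(6)=3 chase 'a': 3 ⇒ 4;  out={1}∪out(4)={1}

Text stream:
[0] read 'b'  n0⇒n8  → match P2@[0:0]
[1] read 'c'  n8⇒n9 ·f
[2] read 'a'  n9⇒n10
[3] read 'e'  n10⇒n11
[4] read 'b'  n11⇒n12  → match P2@[4:4],P3@[1:4],P4@[3:4]
[5] read 'c'  n12⇒n9 ·f
[6] read 'b'  n9⇒n8 ·f  → match P2@[6:6]
[7] read 'd'  n8⇒n0 ·f
[8] read 'e'  n0⇒n3
[9] read 'a'  n3⇒n4
[10] read 'e'  n4⇒n5
[11] read 'e'  n5⇒n6
[12] read 'a'  n6⇒n7  → match P1@[8:12]
[13] read 'c'  n7⇒n9 ·f
[14] read 'a'  n9⇒n10
[15] read 'e'  n10⇒n11
[16] read 'a'  n11⇒n4 ·f
[17] read 'e'  n4⇒n5
[18] read 'e'  n5⇒n6
[19] read 'a'  n6⇒n7  → match P1@[15:19]
[20] read 'a'  n7⇒n1 ·f
[21] read 'c'  n1⇒n9 ·f
[22] read 'a'  n9⇒n10
[23] read 'e'  n10⇒n11
[24] read 'b'  n11⇒n12  → match P2@[24:24],P3@[21:24],P4@[23:24]
[25] read 'b'  n12⇒n8 ·f  → match P2@[25:25]

Result: [[0,2],[4,2],[4,3],[4,4],[6,2],[12,1],[19,1],[24,2],[24,3],[24,4],[25,2]]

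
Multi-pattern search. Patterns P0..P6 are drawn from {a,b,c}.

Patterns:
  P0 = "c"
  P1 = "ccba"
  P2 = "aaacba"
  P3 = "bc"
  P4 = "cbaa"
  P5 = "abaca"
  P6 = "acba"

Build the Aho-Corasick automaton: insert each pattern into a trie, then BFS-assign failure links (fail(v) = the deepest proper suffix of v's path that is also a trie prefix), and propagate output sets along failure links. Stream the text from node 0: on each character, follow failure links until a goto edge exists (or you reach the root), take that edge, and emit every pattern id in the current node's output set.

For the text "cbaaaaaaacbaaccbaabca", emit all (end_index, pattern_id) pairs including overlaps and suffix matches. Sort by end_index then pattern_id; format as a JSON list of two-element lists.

Construct AC machine:
Trie (insert patterns):
  n0 'ε': a→5 b→11 c→1
  n1 'c': b→13 c→2  [P0 ends]
  n2 'cc': b→3
  n3 'ccb': a→4
  n4 'ccba': ·  [P1 ends]
  n5 'a': a→6 b→16 c→20
  n6 'aa': a→7
  n7 'aaa': c→8
  n8 'aaac': b→9
  n9 'aaacb': a→10
  n10 'aaacba': ·  [P2 ends]
  n11 'b': c→12
  n12 'bc': ·  [P3 ends]
  n13 'cb': a→14
  n14 'cba': a→15
  n15 'cbaa': ·  [P4 ends]
  n16 'ab': a→17
  n17 'aba': c→18
  n18 'abac': a→19
  n19 'abaca': ·  [P5 ends]
  n20 'ac': b→21
  n21 'acb': a→22
  n22 'acba': ·  [P6 ends]

BFS fail/out derivation:
  fail(1) 'c': from fail(0)=0 chase 'c': 0 ⇒ 0;  out={0}∪out(0)={0}
  fail(5) 'a': from fail(0)=0 chase 'a': 0 ⇒ 0;  out=∅∪out(0)=∅
  fail(11) 'b': from fail(0)=0 chase 'b': 0 ⇒ 0;  out=∅∪out(0)=∅
  fail(2) 'cc': from fail(1)=0 chase 'c': 0 ⇒ 1;  out=∅∪out(1)={0}
  fail(6) 'aa': from fail(5)=0 chase 'a': 0 ⇒ 5;  out=∅∪out(5)=∅
  fail(12) 'bc': from fail(11)=0 chase 'c': 0 ⇒ 1;  out={3}∪out(1)={0,3}
  fail(13) 'cb': from fail(1)=0 chase 'b': 0 ⇒ 11;  out=∅∪out(11)=∅
  fail(16) 'ab': from fail(5)=0 chase 'b': 0 ⇒ 11;  out=∅∪out(11)=∅
  fail(20) 'ac': from fail(5)=0 chase 'c': 0 ⇒ 1;  out=∅∪out(1)={0}
  fail(3) 'ccb': from fail(2)=1 chase 'b': 1 ⇒ 13;  out=∅∪out(13)=∅
  fail(7) 'aaa': from fail(6)=5 chase 'a': 5 ⇒ 6;  out=∅∪out(6)=∅
  fail(14) 'cba': from fail(13)=11 chase 'a': 11→0 ⇒ 5;  out=∅∪out(5)=∅
  fail(17) 'aba': from fail(16)=11 chase 'a': 11→0 ⇒ 5;  out=∅∪out(5)=∅
  fail(21) 'acb': from fail(20)=1 chase 'b': 1 ⇒ 13;  out=∅∪out(13)=∅
  fail(4) 'ccba': from fail(3)=13 chase 'a': 13 ⇒ 14;  out={1}∪out(14)={1}
  fail(8) 'aaac': from fail(7)=6 chase 'c': 6→5 ⇒ 20;  out=∅∪out(20)={0}
  fail(15) 'cbaa': from fail(14)=5 chase 'a': 5 ⇒ 6;  out={4}∪out(6)={4}
  fail(18) 'abac': from fail(17)=5 chase 'c': 5 ⇒ 20;  out=∅∪out(20)={0}
  fail(22) 'acba': from fail(21)=13 chase 'a': 13 ⇒ 14;  out={6}∪out(14)={6}
  fail(9) 'aaacb': from fail(8)=20 chase 'b': 20 ⇒ 21;  out=∅∪out(21)=∅
  fail(19) 'abaca': from fail(18)=20 chase 'a': 20→1→0 ⇒ 5;  out={5}∪out(5)={5}
  fail(10) 'aaacba': from fail(9)=21 chase 'a': 21 ⇒ 22;  out={2}∪out(22)={2,6}

Text stream:
i=0 'c': node 0→1  → match P0@[0:0]
i=1 'b': node 1→13
i=2 'a': node 13→14
i=3 'a': node 14→15  → match P4@[0:3]
i=4 'a': node 15→7 ·f
i=5 'a': node 7→7 ·f
i=6 'a': node 7→7 ·f
i=7 'a': node 7→7 ·f
i=8 'a': node 7→7 ·f
i=9 'c': node 7→8  → match P0@[9:9]
i=10 'b': node 8→9
i=11 'a': node 9→10  → match P2@[6:11],P6@[8:11]
i=12 'a': node 10→15 ·f  → match P4@[9:12]
i=13 'c': node 15→20 ·f  → match P0@[13:13]
i=14 'c': node 20→2 ·f  → match P0@[14:14]
i=15 'b': node 2→3
i=16 'a': node 3→4  → match P1@[13:16]
i=17 'a': node 4→15 ·f  → match P4@[14:17]
i=18 'b': node 15→16 ·f
i=19 'c': node 16→12 ·f  → match P0@[19:19],P3@[18:19]
i=20 'a': node 12→5 ·f

Matches: [[0,0],[3,4],[9,0],[11,2],[11,6],[12,4],[13,0],[14,0],[16,1],[17,4],[19,0],[19,3]]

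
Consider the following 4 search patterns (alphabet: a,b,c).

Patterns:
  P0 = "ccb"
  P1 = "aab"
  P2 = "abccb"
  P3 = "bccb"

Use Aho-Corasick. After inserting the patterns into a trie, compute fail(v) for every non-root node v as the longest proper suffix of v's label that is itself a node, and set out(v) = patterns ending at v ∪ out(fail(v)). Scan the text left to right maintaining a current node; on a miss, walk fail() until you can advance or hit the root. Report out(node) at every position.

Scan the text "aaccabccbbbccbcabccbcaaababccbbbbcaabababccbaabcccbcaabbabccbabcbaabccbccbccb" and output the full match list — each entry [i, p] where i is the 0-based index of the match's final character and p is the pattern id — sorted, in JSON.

Construct AC machine:
Trie (insert patterns):
  n0 'ε': a→4 b→11 c→1
  n1 'c': c→2
  n2 'cc': b→3
  n3 'ccb': ·  [P0 ends]
  n4 'a': a→5 b→7
  n5 'aa': b→6
  n6 'aab': ·  [P1 ends]
  n7 'ab': c→8
  n8 'abc': c→9
  n9 'abcc': b→10
  n10 'abccb': ·  [P2 ends]
  n11 'b': c→12
  n12 'bc': c→13
  n13 'bcc': b→14
  n14 'bccb': ·  [P3 ends]

BFS fail/out derivation:
  n1('c'): parent n0 fail=0; on 'c' 0 → fail=0;  out ∅∪∅=∅
  n4('a'): parent n0 fail=0; on 'a' 0 → fail=0;  out ∅∪∅=∅
  n11('b'): parent n0 fail=0; on 'b' 0 → fail=0;  out ∅∪∅=∅
  n2('cc'): parent n1 fail=0; on 'c' 0 → fail=1;  out ∅∪∅=∅
  n5('aa'): parent n4 fail=0; on 'a' 0 → fail=4;  out ∅∪∅=∅
  n7('ab'): parent n4 fail=0; on 'b' 0 → fail=11;  out ∅∪∅=∅
  n12('bc'): parent n11 fail=0; on 'c' 0 → fail=1;  out ∅∪∅=∅
  n3('ccb'): parent n2 fail=1; on 'b' 1→0 → fail=11;  out {0}∪∅={0}
  n6('aab'): parent n5 fail=4; on 'b' 4 → fail=7;  out {1}∪∅={1}
  n8('abc'): parent n7 fail=11; on 'c' 11 → fail=12;  out ∅∪∅=∅
  n13('bcc'): parent n12 fail=1; on 'c' 1 → fail=2;  out ∅∪∅=∅
  n9('abcc'): parent n8 fail=12; on 'c' 12 → fail=13;  out ∅∪∅=∅
  n14('bccb'): parent n13 fail=2; on 'b' 2 → fail=3;  out {3}∪{0}={0,3}
  n10('abccb'): parent n9 fail=13; on 'b' 13 → fail=14;  out {2}∪{0,3}={0,2,3}

Run:
i=0 'a': node 0→4
i=1 'a': node 4→5
i=2 'c': node 5→1 (via fail)
i=3 'c': node 1→2
i=4 'a': node 2→4 (via fail)
i=5 'b': node 4→7
i=6 'c': node 7→8
i=7 'c': node 8→9
i=8 'b': node 9→10  → match P0@[6:8],P2@[4:8],P3@[5:8]
i=9 'b': node 10→11 (via fail)
i=10 'b': node 11→11 (via fail)
i=11 'c': node 11→12
i=12 'c': node 12→13
i=13 'b': node 13→14  → match P0@[11:13],P3@[10:13]
i=14 'c': node 14→12 (via fail)
i=15 'a': node 12→4 (via fail)
i=16 'b': node 4→7
i=17 'c': node 7→8
i=18 'c': node 8→9
i=19 'b': node 9→10  → match P0@[17:19],P2@[15:19],P3@[16:19]
i=20 'c': node 10→12 (via fail)
i=21 'a': node 12→4 (via fail)
i=22 'a': node 4→5
i=23 'a': node 5→5 (via fail)
i=24 'b': node 5→6  → match P1@[22:24]
i=25 'a': node 6→4 (via fail)
i=26 'b': node 4→7
i=27 'c': node 7→8
i=28 'c': node 8→9
i=29 'b': node 9→10  → match P0@[27:29],P2@[25:29],P3@[26:29]
i=30 'b': node 10→11 (via fail)
i=31 'b': node 11→11 (via fail)
i=32 'b': node 11→11 (via fail)
i=33 'c': node 11→12
i=34 'a': node 12→4 (via fail)
i=35 'a': node 4→5
i=36 'b': node 5→6  → match P1@[34:36]
i=37 'a': node 6→4 (via fail)
i=38 'b': node 4→7
i=39 'a': node 7→4 (via fail)
i=40 'b': node 4→7
i=41 'c': node 7→8
i=42 'c': node 8→9
i=43 'b': node 9→10  → match P0@[41:43],P2@[39:43],P3@[40:43]
i=44 'a': node 10→4 (via fail)
i=45 'a': node 4→5
i=46 'b': node 5→6  → match P1@[44:46]
i=47 'c': node 6→8 (via fail)
i=48 'c': node 8→9
i=49 'c': node 9→2 (via fail)
i=50 'b': node 2→3  → match P0@[48:50]
i=51 'c': node 3→12 (via fail)
i=52 'a': node 12→4 (via fail)
i=53 'a': node 4→5
i=54 'b': node 5→6  → match P1@[52:54]
i=55 'b': node 6→11 (via fail)
i=56 'a': node 11→4 (via fail)
i=57 'b': node 4→7
i=58 'c': node 7→8
i=59 'c': node 8→9
i=60 'b': node 9→10  → match P0@[58:60],P2@[56:60],P3@[57:60]
i=61 'a': node 10→4 (via fail)
i=62 'b': node 4→7
i=63 'c': node 7→8
i=64 'b': node 8→11 (via fail)
i=65 'a': node 11→4 (via fail)
i=66 'a': node 4→5
i=67 'b': node 5→6  → match P1@[65:67]
i=68 'c': node 6→8 (via fail)
i=69 'c': node 8→9
i=70 'b': node 9→10  → match P0@[68:70],P2@[66:70],P3@[67:70]
i=71 'c': node 10→12 (via fail)
i=72 'c': node 12→13
i=73 'b': node 13→14  → match P0@[71:73],P3@[70:73]
i=74 'c': node 14→12 (via fail)
i=75 'c': node 12→13
i=76 'b': node 13→14  → match P0@[74:76],P3@[73:76]

Matches: [[8,0],[8,2],[8,3],[13,0],[13,3],[19,0],[19,2],[19,3],[24,1],[29,0],[29,2],[29,3],[36,1],[43,0],[43,2],[43,3],[46,1],[50,0],[54,1],[60,0],[60,2],[60,3],[67,1],[70,0],[70,2],[70,3],[73,0],[73,3],[76,0],[76,3]]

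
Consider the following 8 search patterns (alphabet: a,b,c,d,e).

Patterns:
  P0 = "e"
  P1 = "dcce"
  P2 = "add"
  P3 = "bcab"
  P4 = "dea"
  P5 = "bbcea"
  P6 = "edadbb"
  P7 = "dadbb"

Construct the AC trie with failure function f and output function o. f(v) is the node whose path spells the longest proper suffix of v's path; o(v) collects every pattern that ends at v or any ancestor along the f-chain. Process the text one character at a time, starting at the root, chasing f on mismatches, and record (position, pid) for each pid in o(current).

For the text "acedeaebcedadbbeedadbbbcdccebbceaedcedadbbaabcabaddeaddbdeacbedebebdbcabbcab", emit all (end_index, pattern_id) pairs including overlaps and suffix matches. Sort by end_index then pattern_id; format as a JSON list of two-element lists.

Build automaton:
Trie nodes:
  n0 'ε': a→6 b→9 d→2 e→1
  n1 'e': d→19  [P0 ends]
  n2 'd': a→24 c→3 e→13
  n3 'dc': c→4
  n4 'dcc': e→5
  n5 'dcce': ·  [P1 ends]
  n6 'a': d→7
  n7 'ad': d→8
  n8 'add': ·  [P2 ends]
  n9 'b': b→15 c→10
  n10 'bc': a→11
  n11 'bca': b→12
  n12 'bcab': ·  [P3 ends]
  n13 'de': a→14
  n14 'dea': ·  [P4 ends]
  n15 'bb': c→16
  n16 'bbc': e→17
  n17 'bbce': a→18
  n18 'bbcea': ·  [P5 ends]
  n19 'ed': a→20
  n20 'eda': d→21
  n21 'edad': b→22
  n22 'edadb': b→23
  n23 'edadbb': ·  [P6 ends]
  n24 'da': d→25
  n25 'dad': b→26
  n26 'dadb': b→27
  n27 'dadbb': ·  [P7 ends]

BFS fail/out derivation:
  fail(1) 'e': from fail(0)=0 chase 'e': 0 ⇒ 0;  out={0}∪out(0)={0}
  fail(2) 'd': from fail(0)=0 chase 'd': 0 ⇒ 0;  out=∅∪out(0)=∅
  fail(6) 'a': from fail(0)=0 chase 'a': 0 ⇒ 0;  out=∅∪out(0)=∅
  fail(9) 'b': from fail(0)=0 chase 'b': 0 ⇒ 0;  out=∅∪out(0)=∅
  fail(3) 'dc': from fail(2)=0 chase 'c': 0 ⇒ 0;  out=∅∪out(0)=∅
  fail(7) 'ad': from fail(6)=0 chase 'd': 0 ⇒ 2;  out=∅∪out(2)=∅
  fail(10) 'bc': from fail(9)=0 chase 'c': 0 ⇒ 0;  out=∅∪out(0)=∅
  fail(13) 'de': from fail(2)=0 chase 'e': 0 ⇒ 1;  out=∅∪out(1)={0}
  fail(15) 'bb': from fail(9)=0 chase 'b': 0 ⇒ 9;  out=∅∪out(9)=∅
  fail(19) 'ed': from fail(1)=0 chase 'd': 0 ⇒ 2;  out=∅∪out(2)=∅
  fail(24) 'da': from fail(2)=0 chase 'a': 0 ⇒ 6;  out=∅∪out(6)=∅
  fail(4) 'dcc': from fail(3)=0 chase 'c': 0 ⇒ 0;  out=∅∪out(0)=∅
  fail(8) 'add': from fail(7)=2 chase 'd': 2→0 ⇒ 2;  out={2}∪out(2)={2}
  fail(11) 'bca': from fail(10)=0 chase 'a': 0 ⇒ 6;  out=∅∪out(6)=∅
  fail(14) 'dea': from fail(13)=1 chase 'a': 1→0 ⇒ 6;  out={4}∪out(6)={4}
  fail(16) 'bbc': from fail(15)=9 chase 'c': 9 ⇒ 10;  out=∅∪out(10)=∅
  fail(20) 'eda': from fail(19)=2 chase 'a': 2 ⇒ 24;  out=∅∪out(24)=∅
  fail(25) 'dad': from fail(24)=6 chase 'd': 6 ⇒ 7;  out=∅∪out(7)=∅
  fail(5) 'dcce': from fail(4)=0 chase 'e': 0 ⇒ 1;  out={1}∪out(1)={0,1}
  fail(12) 'bcab': from fail(11)=6 chase 'b': 6→0 ⇒ 9;  out={3}∪out(9)={3}
  fail(17) 'bbce': from fail(16)=10 chase 'e': 10→0 ⇒ 1;  out=∅∪out(1)={0}
  fail(21) 'edad': from fail(20)=24 chase 'd': 24 ⇒ 25;  out=∅∪out(25)=∅
  fail(26) 'dadb': from fail(25)=7 chase 'b': 7→2→0 ⇒ 9;  out=∅∪out(9)=∅
  fail(18) 'bbcea': from fail(17)=1 chase 'a': 1→0 ⇒ 6;  out={5}∪out(6)={5}
  fail(22) 'edadb': from fail(21)=25 chase 'b': 25 ⇒ 26;  out=∅∪out(26)=∅
  fail(27) 'dadbb': from fail(26)=9 chase 'b': 9 ⇒ 15;  out={7}∪out(15)={7}
  fail(23) 'edadbb': from fail(22)=26 chase 'b': 26 ⇒ 27;  out={6}∪out(27)={6,7}

Text stream:
i=0 'a': node 0→6
i=1 'c': node 6→0 ·f
i=2 'e': node 0→1  ** P0@[2:2]
i=3 'd': node 1→19
i=4 'e': node 19→13 ·f  ** P0@[4:4]
i=5 'a': node 13→14  ** P4@[3:5]
i=6 'e': node 14→1 ·f  ** P0@[6:6]
i=7 'b': node 1→9 ·f
i=8 'c': node 9→10
i=9 'e': node 10→1 ·f  ** P0@[9:9]
i=10 'd': node 1→19
i=11 'a': node 19→20
i=12 'd': node 20→21
i=13 'b': node 21→22
i=14 'b': node 22→23  ** P6@[9:14],P7@[10:14]
i=15 'e': node 23→1 ·f  ** P0@[15:15]
i=16 'e': node 1→1 ·f  ** P0@[16:16]
i=17 'd': node 1→19
i=18 'a': node 19→20
i=19 'd': node 20→21
i=20 'b': node 21→22
i=21 'b': node 22→23  ** P6@[16:21],P7@[17:21]
i=22 'b': node 23→15 ·f
i=23 'c': node 15→16
i=24 'd': node 16→2 ·f
i=25 'c': node 2→3
i=26 'c': node 3→4
i=27 'e': node 4→5  ** P0@[27:27],P1@[24:27]
i=28 'b': node 5→9 ·f
i=29 'b': node 9→15
i=30 'c': node 15→16
i=31 'e': node 16→17  ** P0@[31:31]
i=32 'a': node 17→18  ** P5@[28:32]
i=33 'e': node 18→1 ·f  ** P0@[33:33]
i=34 'd': node 1→19
i=35 'c': node 19→3 ·f
i=36 'e': node 3→1 ·f  ** P0@[36:36]
i=37 'd': node 1→19
i=38 'a': node 19→20
i=39 'd': node 20→21
i=40 'b': node 21→22
i=41 'b': node 22→23  ** P6@[36:41],P7@[37:41]
i=42 'a': node 23→6 ·f
i=43 'a': node 6→6 ·f
i=44 'b': node 6→9 ·f
i=45 'c': node 9→10
i=46 'a': node 10→11
i=47 'b': node 11→12  ** P3@[44:47]
i=48 'a': node 12→6 ·f
i=49 'd': node 6→7
i=50 'd': node 7→8  ** P2@[48:50]
i=51 'e': node 8→13 ·f  ** P0@[51:51]
i=52 'a': node 13→14  ** P4@[50:52]
i=53 'd': node 14→7 ·f
i=54 'd': node 7→8  ** P2@[52:54]
i=55 'b': node 8→9 ·f
i=56 'd': node 9→2 ·f
i=57 'e': node 2→13  ** P0@[57:57]
i=58 'a': node 13→14  ** P4@[56:58]
i=59 'c': node 14→0 ·f
i=60 'b': node 0→9
i=61 'e': node 9→1 ·f  ** P0@[61:61]
i=62 'd': node 1→19
i=63 'e': node 19→13 ·f  ** P0@[63:63]
i=64 'b': node 13→9 ·f
i=65 'e': node 9→1 ·f  ** P0@[65:65]
i=66 'b': node 1→9 ·f
i=67 'd': node 9→2 ·f
i=68 'b': node 2→9 ·f
i=69 'c': node 9→10
i=70 'a': node 10→11
i=71 'b': node 11→12  ** P3@[68:71]
i=72 'b': node 12→15 ·f
i=73 'c': node 15→16
i=74 'a': node 16→11 ·f
i=75 'b': node 11→12  ** P3@[72:75]

All matches (sorted): [[2,0],[4,0],[5,4],[6,0],[9,0],[14,6],[14,7],[15,0],[16,0],[21,6],[21,7],[27,0],[27,1],[31,0],[32,5],[33,0],[36,0],[41,6],[41,7],[47,3],[50,2],[51,0],[52,4],[54,2],[57,0],[58,4],[61,0],[63,0],[65,0],[71,3],[75,3]]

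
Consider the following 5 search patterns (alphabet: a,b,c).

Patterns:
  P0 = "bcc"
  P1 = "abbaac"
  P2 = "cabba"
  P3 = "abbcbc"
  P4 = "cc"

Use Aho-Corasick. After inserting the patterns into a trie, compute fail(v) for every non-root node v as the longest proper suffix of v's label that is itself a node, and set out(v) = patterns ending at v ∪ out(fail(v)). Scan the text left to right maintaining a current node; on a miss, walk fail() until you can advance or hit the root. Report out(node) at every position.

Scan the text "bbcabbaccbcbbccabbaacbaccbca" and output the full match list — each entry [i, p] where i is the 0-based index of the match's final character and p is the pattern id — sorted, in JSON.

Build:
Trie nodes:
  0='ε' goto a→4 b→1 c→10
  1='b' goto c→2
  2='bc' goto c→3
  3='bcc' goto ·  ←P0
  4='a' goto b→5
  5='ab' goto b→6
  6='abb' goto a→7 c→15
  7='abba' goto a→8
  8='abbaa' goto c→9
  9='abbaac' goto ·  ←P1
  10='c' goto a→11 c→18
  11='ca' goto b→12
  12='cab' goto b→13
  13='cabb' goto a→14
  14='cabba' goto ·  ←P2
  15='abbc' goto b→16
  16='abbcb' goto c→17
  17='abbcbc' goto ·  ←P3
  18='cc' goto ·  ←P4

Failure links (BFS by depth):
  n1('b'): parent n0 fail=0; on 'b' 0 → fail=0;  out ∅∪∅=∅
  n4('a'): parent n0 fail=0; on 'a' 0 → fail=0;  out ∅∪∅=∅
  n10('c'): parent n0 fail=0; on 'c' 0 → fail=0;  out ∅∪∅=∅
  n2('bc'): parent n1 fail=0; on 'c' 0 → fail=10;  out ∅∪∅=∅
  n5('ab'): parent n4 fail=0; on 'b' 0 → fail=1;  out ∅∪∅=∅
  n11('ca'): parent n10 fail=0; on 'a' 0 → fail=4;  out ∅∪∅=∅
  n18('cc'): parent n10 fail=0; on 'c' 0 → fail=10;  out {4}∪∅={4}
  n3('bcc'): parent n2 fail=10; on 'c' 10 → fail=18;  out {0}∪{4}={0,4}
  n6('abb'): parent n5 fail=1; on 'b' 1→0 → fail=1;  out ∅∪∅=∅
  n12('cab'): parent n11 fail=4; on 'b' 4 → fail=5;  out ∅∪∅=∅
  n7('abba'): parent n6 fail=1; on 'a' 1→0 → fail=4;  out ∅∪∅=∅
  n13('cabb'): parent n12 fail=5; on 'b' 5 → fail=6;  out ∅∪∅=∅
  n15('abbc'): parent n6 fail=1; on 'c' 1 → fail=2;  out ∅∪∅=∅
  n8('abbaa'): parent n7 fail=4; on 'a' 4→0 → fail=4;  out ∅∪∅=∅
  n14('cabba'): parent n13 fail=6; on 'a' 6 → fail=7;  out {2}∪∅={2}
  n16('abbcb'): parent n15 fail=2; on 'b' 2→10→0 → fail=1;  out ∅∪∅=∅
  n9('abbaac'): parent n8 fail=4; on 'c' 4→0 → fail=10;  out {1}∪∅={1}
  n17('abbcbc'): parent n16 fail=1; on 'c' 1 → fail=2;  out {3}∪∅={3}

Run:
i=0 'b': node 0→1
i=1 'b': node 1→1 (fail-walked)
i=2 'c': node 1→2
i=3 'a': node 2→11 (fail-walked)
i=4 'b': node 11→12
i=5 'b': node 12→13
i=6 'a': node 13→14  emit P2@[2:6]
i=7 'c': node 14→10 (fail-walked)
i=8 'c': node 10→18  emit P4@[7:8]
i=9 'b': node 18→1 (fail-walked)
i=10 'c': node 1→2
i=11 'b': node 2→1 (fail-walked)
i=12 'b': node 1→1 (fail-walked)
i=13 'c': node 1→2
i=14 'c': node 2→3  emit P0@[12:14],P4@[13:14]
i=15 'a': node 3→11 (fail-walked)
i=16 'b': node 11→12
i=17 'b': node 12→13
i=18 'a': node 13→14  emit P2@[14:18]
i=19 'a': node 14→8 (fail-walked)
i=20 'c': node 8→9  emit P1@[15:20]
i=21 'b': node 9→1 (fail-walked)
i=22 'a': node 1→4 (fail-walked)
i=23 'c': node 4→10 (fail-walked)
i=24 'c': node 10→18  emit P4@[23:24]
i=25 'b': node 18→1 (fail-walked)
i=26 'c': node 1→2
i=27 'a': node 2→11 (fail-walked)

Matches: [[6,2],[8,4],[14,0],[14,4],[18,2],[20,1],[24,4]]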